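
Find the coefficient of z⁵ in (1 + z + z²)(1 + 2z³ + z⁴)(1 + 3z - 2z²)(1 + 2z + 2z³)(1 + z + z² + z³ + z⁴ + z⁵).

(1 + z + z²) has coefficients 1,1,1 for degrees 0…2.
(1 + 2z³ + z⁴) has coefficients 1,0,0,2,1,0 for degrees 0…5.
Multiplying by (1 + 3z - 2z²) gives running coefficients 1,3,-2,2,7,-1 for degrees 0…5.
Multiplying by (1 + 2z + 2z³) gives running coefficients 1,5,4,0,17,9 for degrees 0…5.
Finally multiplying by (1 + z + z² + z³ + z⁴ + z⁵), the product of all factors after the first has coefficients 1,6,10,10,27,36 for degrees 0…5.
[z⁵] = 1·36 + 1·27 + 1·10 = 73.

73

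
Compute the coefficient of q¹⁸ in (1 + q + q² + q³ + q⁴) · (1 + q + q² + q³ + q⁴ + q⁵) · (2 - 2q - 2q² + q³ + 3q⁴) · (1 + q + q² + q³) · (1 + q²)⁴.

(1 + q + q² + q³ + q⁴) has coefficients 1,1,1,1,1 for degrees 0…4.
(1 + q + q² + q³ + q⁴ + q⁵) has coefficients 1,1,1,1,1,1,0,0,0,0,0,0,0,0,0,0,0,0,0 for degrees 0…18.
Multiplying by (2 - 2q - 2q² + q³ + 3q⁴) gives running coefficients 2,0,-2,-1,2,2,0,2,4,3,0,0,0,0,0,0,0,0,0 for degrees 0…18.
Multiplying by (1 + q + q² + q³) gives running coefficients 2,2,0,-1,-1,1,3,6,8,9,9,7,3,0,0,0,0,0,0 for degrees 0…18.
Finally multiplying by (1 + q²)⁴, the product of all factors after the first has coefficients 2,2,8,7,11,9,7,12,16,37,55,82,98,107,101,84,62,37,21 for degrees 0…18.
[q¹⁸] = 1·21 + 1·37 + 1·62 + 1·84 + 1·101 = 305.

305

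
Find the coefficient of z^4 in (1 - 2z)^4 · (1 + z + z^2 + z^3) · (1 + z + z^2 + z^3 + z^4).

(1 - 2z)^4 has coefficients 1,-8,24,-32,16 for degrees 0…4.
(1 + z + z^2 + z^3) has coefficients 1,1,1,1,0 for degrees 0…4.
Finally multiplying by (1 + z + z^2 + z^3 + z^4), the product of all factors after the first has coefficients 1,2,3,4,4 for degrees 0…4.
[z^4] = 1·4 − 8·4 + 24·3 − 32·2 + 16·1 = -4.

-4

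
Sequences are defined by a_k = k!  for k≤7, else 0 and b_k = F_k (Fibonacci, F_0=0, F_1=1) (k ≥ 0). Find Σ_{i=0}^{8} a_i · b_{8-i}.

The convolution is the t^8 coefficient of A(t)B(t).
Σ = 1·21 + 1·13 + 2·8 + 6·5 + 24·3 + 120·2 + 720·1 + 5040·1 + 0·0 = 6152.

6152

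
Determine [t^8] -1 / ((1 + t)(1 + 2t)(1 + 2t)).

-4097

The denominator gives the recurrence a_n = −5a_(n−1) − 8a_(n−2) − 4a_(n−3) for n ≥ 3; the numerator fixes a_0 = -1, a_1 = 5, a_2 = -17.
Iterating: -1, 5, -17, 49, -129, 321, -769, 1793, -4097, so a_8 = -4097.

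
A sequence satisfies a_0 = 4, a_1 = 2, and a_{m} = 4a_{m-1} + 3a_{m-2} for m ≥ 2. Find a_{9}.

The ordinary generating function has denominator 1 - 4t - 3t^2.
Iterating the recurrence: a_0,…,a_{9} = 4, 2, 20, 86, 404, 1874, 8708, 40454, 187940, 873122.

873122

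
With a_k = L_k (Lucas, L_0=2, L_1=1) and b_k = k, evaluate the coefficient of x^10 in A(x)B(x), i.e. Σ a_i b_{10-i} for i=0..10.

The convolution is the x^10 coefficient of A(x)B(x).
Σ = 2·10 + 1·9 + 3·8 + 4·7 + 7·6 + 11·5 + 18·4 + 29·3 + 47·2 + 76·1 + 123·0 = 507.

507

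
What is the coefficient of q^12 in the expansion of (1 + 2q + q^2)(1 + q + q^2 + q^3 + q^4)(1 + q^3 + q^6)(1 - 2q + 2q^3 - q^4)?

(1 + 2q + q^2) has coefficients 1,2,1 for degrees 0…2.
(1 + q + q^2 + q^3 + q^4) has coefficients 1,1,1,1,1,0,0,0,0,0,0,0,0 for degrees 0…12.
Multiplying by (1 + q^3 + q^6) gives running coefficients 1,1,1,2,2,1,2,2,1,1,1,0,0 for degrees 0…12.
Finally multiplying by (1 - 2q + 2q^3 - q^4), the product of all factors after the first has coefficients 1,-1,-1,2,-1,-2,3,0,-3,2,1,-2,1 for degrees 0…12.
[q^12] = 1·1 + 2·(-2) + 1·1 = -2.

-2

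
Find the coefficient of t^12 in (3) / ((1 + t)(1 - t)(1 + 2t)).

16383

The denominator gives the recurrence a_n = −2a_(n−1) + a_(n−2) + 2a_(n−3) for n ≥ 3; the numerator fixes a_0 = 3, a_1 = -6, a_2 = 15.
Iterating: 3, -6, 15, -30, 63, -126, 255, -510, 1023, -2046, 4095, -8190, 16383, so a_12 = 16383.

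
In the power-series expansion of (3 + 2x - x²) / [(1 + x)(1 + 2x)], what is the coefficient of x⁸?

The denominator gives the recurrence a_n = −3a_(n−1) − 2a_(n−2) for n ≥ 3; the numerator fixes a_0 = 3, a_1 = -7, a_2 = 14.
Iterating: 3, -7, 14, -28, 56, -112, 224, -448, 896, so a_8 = 896.

896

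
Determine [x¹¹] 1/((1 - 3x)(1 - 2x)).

The denominator gives the recurrence a_n = 5a_(n−1) − 6a_(n−2) for n ≥ 2; the numerator fixes a_0 = 1, a_1 = 5.
Iterating: 1, 5, 19, 65, 211, 665, 2059, 6305, 19171, 58025, 175099, 527345, so a_11 = 527345.

527345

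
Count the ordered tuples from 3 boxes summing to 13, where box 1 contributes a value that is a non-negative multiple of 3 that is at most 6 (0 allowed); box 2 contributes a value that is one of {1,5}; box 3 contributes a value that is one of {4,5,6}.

The generating function for the choices is (1 + t^3 + t^6)·(t + t^5)·(t^4 + t^5 + t^6); the count is [t^13].
(1 + t^3 + t^6) has coefficients 1,0,0,1,0,0,1 for degrees 0…6.
(t + t^5) has coefficients 0,1,0,0,0,1,0,0,0,0,0,0,0,0 for degrees 0…13.
Finally multiplying by (t^4 + t^5 + t^6), the product of all factors after the first has coefficients 0,0,0,0,0,1,1,1,0,1,1,1,0,0 for degrees 0…13.
[t^13] = 1·0 + 1·1 + 1·1 = 2.

2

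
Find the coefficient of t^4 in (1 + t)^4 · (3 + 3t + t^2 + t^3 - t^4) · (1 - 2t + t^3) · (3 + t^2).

-92

(1 + t)^4 has coefficients 1,4,6,4,1 for degrees 0…4.
(3 + 3t + t^2 + t^3 - t^4) has coefficients 3,3,1,1,-1 for degrees 0…4.
Multiplying by (1 - 2t + t^3) gives running coefficients 3,-3,-5,2,0 for degrees 0…4.
Finally multiplying by (3 + t^2), the product of all factors after the first has coefficients 9,-9,-12,3,-5 for degrees 0…4.
[t^4] = 1·(-5) + 4·3 + 6·(-12) + 4·(-9) + 1·9 = -92.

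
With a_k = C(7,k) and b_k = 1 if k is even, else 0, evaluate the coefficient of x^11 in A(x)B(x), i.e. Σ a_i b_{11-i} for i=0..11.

64

Write out a_i and b_{11-i} for i = 0,…,11 and sum the products.
Σ = 1·0 + 7·1 + 21·0 + 35·1 + 35·0 + 21·1 + 7·0 + 1·1 + 0·0 + 0·1 + 0·0 + 0·1 = 64.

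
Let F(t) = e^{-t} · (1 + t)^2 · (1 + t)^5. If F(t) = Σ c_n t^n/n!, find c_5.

The EGF product rule gives c_5 = Σ_{k_1+k_2+k_3=5} C(5; k_1,k_2,k_3) · ∏ g_i(k_i), where e^{-t} gives (-1)^k; (1+t)^2 gives the falling factorial (2)_k; (1+t)^5 gives the falling factorial (5)_k.
g_1(k) for k = 0…5: 1, -1, 1, -1, 1, -1.
g_2(k) for k = 0…5: 1, 2, 2, 0, 0, 0.
g_3(k) for k = 0…5: 1, 5, 20, 60, 120, 120.
First combine the last two factors: h(k) = Σ_j C(k,j)·g_2(j)·g_3(k−j) for k = 0…5: 1, 7, 42, 210, 840, 2520.
c_5 = Σ_k C(5,k)·g_1(k)·h(5−k) = 1·1·2520 + 5·(-1)·840 + 10·1·210 + 10·(-1)·42 + 5·1·7 + 1·(-1)·1 = 2520 − 4200 + 2100 − 420 + 35 − 1 = 34.

34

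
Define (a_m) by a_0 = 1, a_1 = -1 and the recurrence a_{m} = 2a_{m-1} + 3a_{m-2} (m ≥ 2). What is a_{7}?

The ordinary generating function has denominator 1 - 2z - 3z^2.
Iterating the recurrence: a_0,…,a_{7} = 1, -1, 1, -1, 1, -1, 1, -1.

-1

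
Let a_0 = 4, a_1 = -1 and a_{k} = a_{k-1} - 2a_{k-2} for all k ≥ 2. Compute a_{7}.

The ordinary generating function has denominator 1 - x + 2x^2.
Iterating the recurrence: a_0,…,a_{7} = 4, -1, -9, -7, 11, 25, 3, -47.

-47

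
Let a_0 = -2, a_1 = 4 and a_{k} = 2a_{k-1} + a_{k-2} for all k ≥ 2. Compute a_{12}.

The ordinary generating function has denominator 1 - 2q - q^2.
Iterating the recurrence: a_0,…,a_{12} = -2, 4, 6, 16, 38, 92, 222, 536, 1294, 3124, 7542, 18208, 43958.

43958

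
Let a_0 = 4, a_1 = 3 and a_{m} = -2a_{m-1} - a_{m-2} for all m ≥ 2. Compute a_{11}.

The ordinary generating function has denominator 1 + 2t + t^2.
Iterating the recurrence: a_0,…,a_{11} = 4, 3, -10, 17, -24, 31, -38, 45, -52, 59, -66, 73.

73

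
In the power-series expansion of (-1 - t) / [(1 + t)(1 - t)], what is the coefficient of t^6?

The denominator gives the recurrence a_n = a_(n−2) for n ≥ 2; the numerator fixes a_0 = -1, a_1 = -1.
Iterating: -1, -1, -1, -1, -1, -1, -1, so a_6 = -1.

-1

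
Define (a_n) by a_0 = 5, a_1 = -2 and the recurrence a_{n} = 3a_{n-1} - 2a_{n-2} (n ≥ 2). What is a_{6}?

-436

The ordinary generating function has denominator 1 - 3z + 2z^2.
Iterating the recurrence: a_0,…,a_{6} = 5, -2, -16, -44, -100, -212, -436.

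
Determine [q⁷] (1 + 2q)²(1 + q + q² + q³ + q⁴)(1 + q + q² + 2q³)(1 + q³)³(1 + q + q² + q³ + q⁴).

(1 + 2q)² has coefficients 1,4,4 for degrees 0…2.
(1 + q + q² + q³ + q⁴) has coefficients 1,1,1,1,1,0,0,0 for degrees 0…7.
Multiplying by (1 + q + q² + 2q³) gives running coefficients 1,2,3,5,5,4,3,2 for degrees 0…7.
Multiplying by (1 + q³)³ gives running coefficients 1,2,3,8,11,13,21,23 for degrees 0…7.
Finally multiplying by (1 + q + q² + q³ + q⁴), the product of all factors after the first has coefficients 1,3,6,14,25,37,56,76 for degrees 0…7.
[q⁷] = 1·76 + 4·56 + 4·37 = 448.

448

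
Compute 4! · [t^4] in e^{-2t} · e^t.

The EGF product rule gives c_4 = Σ_{k_1+k_2=4} C(4; k_1,k_2) · ∏ g_i(k_i), where e^{-2t} gives (-2)^k; e^t gives (1)^k.
g_1(k) for k = 0…4: 1, -2, 4, -8, 16.
g_2(k) for k = 0…4: 1, 1, 1, 1, 1.
c_4 = Σ_k C(4,k)·g_1(k)·g_2(4−k) = 1·1·1 + 4·(-2)·1 + 6·4·1 + 4·(-8)·1 + 1·16·1 = 1 − 8 + 24 − 32 + 16 = 1.

1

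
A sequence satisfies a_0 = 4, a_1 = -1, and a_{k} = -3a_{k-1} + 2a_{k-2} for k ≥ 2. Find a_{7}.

-5723

The ordinary generating function has denominator 1 + 3x - 2x^2.
Iterating the recurrence: a_0,…,a_{7} = 4, -1, 11, -35, 127, -451, 1607, -5723.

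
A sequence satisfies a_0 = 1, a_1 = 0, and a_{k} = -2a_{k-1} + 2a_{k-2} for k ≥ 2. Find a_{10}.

4896

The ordinary generating function has denominator 1 + 2y - 2y^2.
Iterating the recurrence: a_0,…,a_{10} = 1, 0, 2, -4, 12, -32, 88, -240, 656, -1792, 4896.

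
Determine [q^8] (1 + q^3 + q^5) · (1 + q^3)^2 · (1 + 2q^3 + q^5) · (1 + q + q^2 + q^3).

(1 + q^3 + q^5) has coefficients 1,0,0,1,0,1 for degrees 0…5.
(1 + q^3)^2 has coefficients 1,0,0,2,0,0,1,0,0 for degrees 0…8.
Multiplying by (1 + 2q^3 + q^5) gives running coefficients 1,0,0,4,0,1,5,0,2 for degrees 0…8.
Finally multiplying by (1 + q + q^2 + q^3), the product of all factors after the first has coefficients 1,1,1,5,4,5,10,6,8 for degrees 0…8.
[q^8] = 1·8 + 1·5 + 1·5 = 18.

18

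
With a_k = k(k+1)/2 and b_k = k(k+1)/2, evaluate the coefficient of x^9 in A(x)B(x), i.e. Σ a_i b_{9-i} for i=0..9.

Write out a_i and b_{9-i} for i = 0,…,9 and sum the products.
Σ = 0·45 + 1·36 + 3·28 + 6·21 + 10·15 + 15·10 + 21·6 + 28·3 + 36·1 + 45·0 = 792.

792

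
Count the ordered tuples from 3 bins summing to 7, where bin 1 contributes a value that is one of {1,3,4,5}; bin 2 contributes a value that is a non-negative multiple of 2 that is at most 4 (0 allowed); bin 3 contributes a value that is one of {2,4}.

5

The generating function for the choices is (t + t³ + t⁴ + t⁵)·(1 + t² + t⁴)·(t² + t⁴); the count is [t⁷].
(t + t³ + t⁴ + t⁵) has coefficients 0,1,0,1,1,1 for degrees 0…5.
(1 + t² + t⁴) has coefficients 1,0,1,0,1,0,0,0 for degrees 0…7.
Finally multiplying by (t² + t⁴), the product of all factors after the first has coefficients 0,0,1,0,2,0,2,0 for degrees 0…7.
[t⁷] = 1·2 + 1·2 + 1·0 + 1·1 = 5.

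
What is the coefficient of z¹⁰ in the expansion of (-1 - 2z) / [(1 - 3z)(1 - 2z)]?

-291149

Partial fractions give a closed form: a_n = (-5)·3^n + (4)·2^n.
At n = 10: a_10 = -291149.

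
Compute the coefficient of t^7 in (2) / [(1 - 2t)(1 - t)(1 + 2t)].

170

Partial fractions give a closed form: a_n = (2)·2^n + (-2/3)·1^n + (2/3)·(-2)^n.
At n = 7: a_7 = 170.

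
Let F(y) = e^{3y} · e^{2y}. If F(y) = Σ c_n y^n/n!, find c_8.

390625

The EGF product rule gives c_8 = Σ_{k_1+k_2=8} C(8; k_1,k_2) · ∏ g_i(k_i), where e^{3y} gives (3)^k; e^{2y} gives (2)^k.
g_1(k) for k = 0…8: 1, 3, 9, 27, 81, 243, 729, 2187, 6561.
g_2(k) for k = 0…8: 1, 2, 4, 8, 16, 32, 64, 128, 256.
c_8 = Σ_k C(8,k)·g_1(k)·g_2(8−k) = 1·1·256 + 8·3·128 + 28·9·64 + 56·27·32 + 70·81·16 + 56·243·8 + 28·729·4 + 8·2187·2 + 1·6561·1 = 256 + 3072 + 16128 + 48384 + 90720 + 108864 + 81648 + 34992 + 6561 = 390625.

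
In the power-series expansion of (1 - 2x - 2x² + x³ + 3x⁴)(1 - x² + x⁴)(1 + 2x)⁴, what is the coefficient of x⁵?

(1 - 2x - 2x² + x³ + 3x⁴) has coefficients 1,-2,-2,1,3 for degrees 0…4.
(1 - x² + x⁴) has coefficients 1,0,-1,0,1,0 for degrees 0…5.
Finally multiplying by (1 + 2x)⁴, the product of all factors after the first has coefficients 1,8,23,24,-7,-24 for degrees 0…5.
[x⁵] = 1·(-24) − 2·(-7) − 2·24 + 1·23 + 3·8 = -11.

-11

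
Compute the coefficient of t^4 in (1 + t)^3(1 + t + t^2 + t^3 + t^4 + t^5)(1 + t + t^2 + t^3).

27

(1 + t)^3 has coefficients 1,3,3,1 for degrees 0…3.
(1 + t + t^2 + t^3 + t^4 + t^5) has coefficients 1,1,1,1,1 for degrees 0…4.
Finally multiplying by (1 + t + t^2 + t^3), the product of all factors after the first has coefficients 1,2,3,4,4 for degrees 0…4.
[t^4] = 1·4 + 3·4 + 3·3 + 1·2 = 27.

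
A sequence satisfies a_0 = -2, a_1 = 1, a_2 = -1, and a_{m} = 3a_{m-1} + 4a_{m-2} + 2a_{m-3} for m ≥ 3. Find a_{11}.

The ordinary generating function has denominator 1 - 3x - 4x^2 - 2x^3.
Iterating the recurrence: a_0,…,a_{11} = -2, 1, -1, -3, -11, -47, -191, -783, -3207, -13135, -53799, -220351.

-220351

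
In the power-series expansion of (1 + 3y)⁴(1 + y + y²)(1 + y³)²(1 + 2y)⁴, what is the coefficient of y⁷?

(1 + 3y)⁴ has coefficients 1,12,54,108,81 for degrees 0…4.
(1 + y + y²) has coefficients 1,1,1,0,0,0,0,0 for degrees 0…7.
Multiplying by (1 + y³)² gives running coefficients 1,1,1,2,2,2,1,1 for degrees 0…7.
Finally multiplying by (1 + 2y)⁴, the product of all factors after the first has coefficients 1,9,33,66,90,114,145,153 for degrees 0…7.
[y⁷] = 1·153 + 12·145 + 54·114 + 108·90 + 81·66 = 23115.

23115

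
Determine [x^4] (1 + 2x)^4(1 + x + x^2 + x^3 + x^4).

(1 + 2x)^4 has coefficients 1,8,24,32,16 for degrees 0…4.
(1 + x + x^2 + x^3 + x^4) has coefficients 1,1,1,1,1 for degrees 0…4.
[x^4] = 1·1 + 8·1 + 24·1 + 32·1 + 16·1 = 81.

81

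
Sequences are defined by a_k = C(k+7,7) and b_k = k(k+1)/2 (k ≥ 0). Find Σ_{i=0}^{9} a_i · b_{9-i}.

43758

The convolution is the t^9 coefficient of A(t)B(t).
Σ = 1·45 + 8·36 + 36·28 + 120·21 + 330·15 + 792·10 + 1716·6 + 3432·3 + 6435·1 + 11440·0 = 43758.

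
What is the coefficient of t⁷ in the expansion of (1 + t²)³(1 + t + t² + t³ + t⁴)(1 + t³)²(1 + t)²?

(1 + t²)³ has coefficients 1,0,3,0,3,0,1 for degrees 0…6.
(1 + t + t² + t³ + t⁴) has coefficients 1,1,1,1,1,0,0,0 for degrees 0…7.
Multiplying by (1 + t³)² gives running coefficients 1,1,1,3,3,2,3,3 for degrees 0…7.
Finally multiplying by (1 + t)², the product of all factors after the first has coefficients 1,3,4,6,10,11,10,11 for degrees 0…7.
[t⁷] = 1·11 + 3·11 + 3·6 + 1·3 = 65.

65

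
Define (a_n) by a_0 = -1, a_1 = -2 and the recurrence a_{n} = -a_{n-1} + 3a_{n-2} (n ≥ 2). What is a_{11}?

-1889

The ordinary generating function has denominator 1 + y - 3y^2.
Iterating the recurrence: a_0,…,a_{11} = -1, -2, -1, -5, 2, -17, 23, -74, 143, -365, 794, -1889.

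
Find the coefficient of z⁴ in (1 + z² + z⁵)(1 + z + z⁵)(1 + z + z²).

2

(1 + z² + z⁵) has coefficients 1,0,1,0,0 for degrees 0…4.
(1 + z + z⁵) has coefficients 1,1,0,0,0 for degrees 0…4.
Finally multiplying by (1 + z + z²), the product of all factors after the first has coefficients 1,2,2,1,0 for degrees 0…4.
[z⁴] = 1·0 + 1·2 = 2.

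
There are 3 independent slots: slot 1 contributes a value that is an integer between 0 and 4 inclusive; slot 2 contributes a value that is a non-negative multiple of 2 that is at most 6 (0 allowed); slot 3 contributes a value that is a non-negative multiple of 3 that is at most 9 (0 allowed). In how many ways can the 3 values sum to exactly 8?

6

The generating function for the choices is (1 + y + y² + y³ + y⁴)·(1 + y² + y⁴ + y⁶)·(1 + y³ + y⁶ + y⁹); the count is [y⁸].
(1 + y + y² + y³ + y⁴) has coefficients 1,1,1,1,1 for degrees 0…4.
(1 + y² + y⁴ + y⁶) has coefficients 1,0,1,0,1,0,1,0,0 for degrees 0…8.
Finally multiplying by (1 + y³ + y⁶ + y⁹), the product of all factors after the first has coefficients 1,0,1,1,1,1,2,1,1 for degrees 0…8.
[y⁸] = 1·1 + 1·1 + 1·2 + 1·1 + 1·1 = 6.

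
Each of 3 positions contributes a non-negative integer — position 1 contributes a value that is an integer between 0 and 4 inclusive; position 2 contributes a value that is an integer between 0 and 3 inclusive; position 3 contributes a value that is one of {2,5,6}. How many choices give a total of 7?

The generating function for the choices is (1 + t + t^2 + t^3 + t^4)·(1 + t + t^2 + t^3)·(t^2 + t^5 + t^6); the count is [t^7].
(1 + t + t^2 + t^3 + t^4) has coefficients 1,1,1,1,1 for degrees 0…4.
(1 + t + t^2 + t^3) has coefficients 1,1,1,1,0,0,0,0 for degrees 0…7.
Finally multiplying by (t^2 + t^5 + t^6), the product of all factors after the first has coefficients 0,0,1,1,1,2,2,2 for degrees 0…7.
[t^7] = 1·2 + 1·2 + 1·2 + 1·1 + 1·1 = 8.

8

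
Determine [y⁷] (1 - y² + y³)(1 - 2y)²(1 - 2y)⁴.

(1 - y² + y³) has coefficients 1,0,-1,1 for degrees 0…3.
(1 - 2y)² has coefficients 1,-4,4,0,0,0,0,0 for degrees 0…7.
Finally multiplying by (1 - 2y)⁴, the product of all factors after the first has coefficients 1,-12,60,-160,240,-192,64,0 for degrees 0…7.
[y⁷] = 1·0 − 1·(-192) + 1·240 = 432.

432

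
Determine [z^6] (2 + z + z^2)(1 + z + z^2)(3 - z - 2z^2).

(2 + z + z^2) has coefficients 2,1,1 for degrees 0…2.
(1 + z + z^2) has coefficients 1,1,1,0,0,0,0 for degrees 0…6.
Finally multiplying by (3 - z - 2z^2), the product of all factors after the first has coefficients 3,2,0,-3,-2,0,0 for degrees 0…6.
[z^6] = 2·0 + 1·0 + 1·(-2) = -2.

-2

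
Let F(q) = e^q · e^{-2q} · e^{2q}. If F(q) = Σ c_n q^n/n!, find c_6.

The EGF product rule gives c_6 = Σ_{k_1+k_2+k_3=6} C(6; k_1,k_2,k_3) · ∏ g_i(k_i), where e^q gives (1)^k; e^{-2q} gives (-2)^k; e^{2q} gives (2)^k.
g_1(k) for k = 0…6: 1, 1, 1, 1, 1, 1, 1.
g_2(k) for k = 0…6: 1, -2, 4, -8, 16, -32, 64.
g_3(k) for k = 0…6: 1, 2, 4, 8, 16, 32, 64.
First combine the last two factors: h(k) = Σ_j C(k,j)·g_2(j)·g_3(k−j) for k = 0…6: 1, 0, 0, 0, 0, 0, 0.
c_6 = Σ_k C(6,k)·g_1(k)·h(6−k) = 1·1·1 = 1.

1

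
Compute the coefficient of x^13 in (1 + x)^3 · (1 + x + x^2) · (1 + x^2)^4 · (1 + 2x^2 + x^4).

(1 + x)^3 has coefficients 1,3,3,1 for degrees 0…3.
(1 + x + x^2) has coefficients 1,1,1,0,0,0,0,0,0,0,0,0,0,0 for degrees 0…13.
Multiplying by (1 + x^2)^4 gives running coefficients 1,1,5,4,10,6,10,4,5,1,1,0,0,0 for degrees 0…13.
Finally multiplying by (1 + 2x^2 + x^4), the product of all factors after the first has coefficients 1,1,7,6,21,15,35,20,35,15,21,6,7,1 for degrees 0…13.
[x^13] = 1·1 + 3·7 + 3·6 + 1·21 = 61.

61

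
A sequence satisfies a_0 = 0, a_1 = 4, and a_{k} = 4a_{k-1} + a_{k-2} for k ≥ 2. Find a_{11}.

The ordinary generating function has denominator 1 - 4q - q^2.
Iterating the recurrence: a_0,…,a_{11} = 0, 4, 16, 68, 288, 1220, 5168, 21892, 92736, 392836, 1664080, 7049156.

7049156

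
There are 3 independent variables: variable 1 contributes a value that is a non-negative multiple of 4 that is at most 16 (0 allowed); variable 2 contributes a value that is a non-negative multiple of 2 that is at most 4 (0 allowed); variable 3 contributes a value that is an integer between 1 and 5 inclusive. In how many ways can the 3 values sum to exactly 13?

The generating function for the choices is (1 + q^4 + q^8 + q^12 + q^16)·(1 + q^2 + q^4)·(q + q^2 + q^3 + q^4 + q^5); the count is [q^13].
(1 + q^4 + q^8 + q^12 + q^16) has coefficients 1,0,0,0,1,0,0,0,1,0,0,0,1,0 for degrees 0…13.
(1 + q^2 + q^4) has coefficients 1,0,1,0,1,0,0,0,0,0,0,0,0,0 for degrees 0…13.
Finally multiplying by (q + q^2 + q^3 + q^4 + q^5), the product of all factors after the first has coefficients 0,1,1,2,2,3,2,2,1,1,0,0,0,0 for degrees 0…13.
[q^13] = 1·0 + 1·1 + 1·3 + 1·1 = 5.

5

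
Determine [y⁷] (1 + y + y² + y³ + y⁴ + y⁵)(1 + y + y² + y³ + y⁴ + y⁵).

4

(1 + y + y² + y³ + y⁴ + y⁵) has coefficients 1,1,1,1,1,1 for degrees 0…5.
(1 + y + y² + y³ + y⁴ + y⁵) has coefficients 1,1,1,1,1,1,0,0 for degrees 0…7.
[y⁷] = 1·0 + 1·0 + 1·1 + 1·1 + 1·1 + 1·1 = 4.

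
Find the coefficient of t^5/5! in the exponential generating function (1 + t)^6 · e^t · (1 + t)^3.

The EGF product rule gives c_5 = Σ_{k_1+k_2+k_3=5} C(5; k_1,k_2,k_3) · ∏ g_i(k_i), where (1+t)^6 gives the falling factorial (6)_k; e^t gives (1)^k; (1+t)^3 gives the falling factorial (3)_k.
g_1(k) for k = 0…5: 1, 6, 30, 120, 360, 720.
g_2(k) for k = 0…5: 1, 1, 1, 1, 1, 1.
g_3(k) for k = 0…5: 1, 3, 6, 6, 0, 0.
First combine the last two factors: h(k) = Σ_j C(k,j)·g_2(j)·g_3(k−j) for k = 0…5: 1, 4, 13, 34, 73, 136.
c_5 = Σ_k C(5,k)·g_1(k)·h(5−k) = 1·1·136 + 5·6·73 + 10·30·34 + 10·120·13 + 5·360·4 + 1·720·1 = 136 + 2190 + 10200 + 15600 + 7200 + 720 = 36046.

36046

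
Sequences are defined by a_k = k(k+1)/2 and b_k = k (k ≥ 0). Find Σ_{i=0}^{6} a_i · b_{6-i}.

70

This is [x^6] in the product of the two ordinary generating functions.
Σ = 0·6 + 1·5 + 3·4 + 6·3 + 10·2 + 15·1 + 21·0 = 70.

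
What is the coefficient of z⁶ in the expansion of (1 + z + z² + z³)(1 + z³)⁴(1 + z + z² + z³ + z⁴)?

24

(1 + z + z² + z³) has coefficients 1,1,1,1 for degrees 0…3.
(1 + z³)⁴ has coefficients 1,0,0,4,0,0,6 for degrees 0…6.
Finally multiplying by (1 + z + z² + z³ + z⁴), the product of all factors after the first has coefficients 1,1,1,5,5,4,10 for degrees 0…6.
[z⁶] = 1·10 + 1·4 + 1·5 + 1·5 = 24.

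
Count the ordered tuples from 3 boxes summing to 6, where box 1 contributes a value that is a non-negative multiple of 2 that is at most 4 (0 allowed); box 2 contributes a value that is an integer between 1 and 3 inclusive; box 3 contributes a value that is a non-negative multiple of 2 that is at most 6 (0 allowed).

The generating function for the choices is (1 + y² + y⁴)·(y + y² + y³)·(1 + y² + y⁴ + y⁶); the count is [y⁶].
(1 + y² + y⁴) has coefficients 1,0,1,0,1 for degrees 0…4.
(y + y² + y³) has coefficients 0,1,1,1,0,0,0 for degrees 0…6.
Finally multiplying by (1 + y² + y⁴ + y⁶), the product of all factors after the first has coefficients 0,1,1,2,1,2,1 for degrees 0…6.
[y⁶] = 1·1 + 1·1 + 1·1 = 3.

3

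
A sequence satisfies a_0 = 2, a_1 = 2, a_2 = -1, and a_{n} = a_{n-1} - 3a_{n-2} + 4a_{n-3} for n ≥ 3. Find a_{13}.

-730

The ordinary generating function has denominator 1 - z + 3z^2 - 4z^3.
Iterating the recurrence: a_0,…,a_{13} = 2, 2, -1, 1, 12, 5, -27, 6, 107, -19, -316, 169, 1041, -730.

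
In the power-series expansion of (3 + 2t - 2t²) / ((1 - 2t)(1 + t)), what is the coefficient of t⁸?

The denominator gives the recurrence a_n = a_(n−1) + 2a_(n−2) for n ≥ 3; the numerator fixes a_0 = 3, a_1 = 5, a_2 = 9.
Iterating: 3, 5, 9, 19, 37, 75, 149, 299, 597, so a_8 = 597.

597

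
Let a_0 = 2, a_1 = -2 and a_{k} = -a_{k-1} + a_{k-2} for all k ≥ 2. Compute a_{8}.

68

The ordinary generating function has denominator 1 + z - z^2.
Iterating the recurrence: a_0,…,a_{8} = 2, -2, 4, -6, 10, -16, 26, -42, 68.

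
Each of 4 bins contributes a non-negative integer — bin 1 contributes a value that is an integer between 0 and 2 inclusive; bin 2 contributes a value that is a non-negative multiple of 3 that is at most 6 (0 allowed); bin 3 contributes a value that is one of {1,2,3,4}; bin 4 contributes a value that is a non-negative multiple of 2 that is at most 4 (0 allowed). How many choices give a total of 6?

The generating function for the choices is (1 + t + t^2)·(1 + t^3 + t^6)·(t + t^2 + t^3 + t^4)·(1 + t^2 + t^4); the count is [t^6].
(1 + t + t^2) has coefficients 1,1,1 for degrees 0…2.
(1 + t^3 + t^6) has coefficients 1,0,0,1,0,0,1 for degrees 0…6.
Multiplying by (t + t^2 + t^3 + t^4) gives running coefficients 0,1,1,1,2,1,1 for degrees 0…6.
Finally multiplying by (1 + t^2 + t^4), the product of all factors after the first has coefficients 0,1,1,2,3,3,4 for degrees 0…6.
[t^6] = 1·4 + 1·3 + 1·3 = 10.

10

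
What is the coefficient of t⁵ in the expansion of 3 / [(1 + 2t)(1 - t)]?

Partial fractions give a closed form: a_n = (2)·(-2)^n + (1)·1^n.
At n = 5: a_5 = -63.

-63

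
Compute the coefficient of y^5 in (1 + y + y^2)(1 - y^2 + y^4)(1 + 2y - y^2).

(1 + y + y^2) has coefficients 1,1,1 for degrees 0…2.
(1 - y^2 + y^4) has coefficients 1,0,-1,0,1,0 for degrees 0…5.
Finally multiplying by (1 + 2y - y^2), the product of all factors after the first has coefficients 1,2,-2,-2,2,2 for degrees 0…5.
[y^5] = 1·2 + 1·2 + 1·(-2) = 2.

2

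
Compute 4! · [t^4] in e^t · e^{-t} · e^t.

1

The EGF product rule gives c_4 = Σ_{k_1+k_2+k_3=4} C(4; k_1,k_2,k_3) · ∏ g_i(k_i), where e^t gives (1)^k; e^{-t} gives (-1)^k; e^t gives (1)^k.
g_1(k) for k = 0…4: 1, 1, 1, 1, 1.
g_2(k) for k = 0…4: 1, -1, 1, -1, 1.
g_3(k) for k = 0…4: 1, 1, 1, 1, 1.
First combine the last two factors: h(k) = Σ_j C(k,j)·g_2(j)·g_3(k−j) for k = 0…4: 1, 0, 0, 0, 0.
c_4 = Σ_k C(4,k)·g_1(k)·h(4−k) = 1·1·1 = 1.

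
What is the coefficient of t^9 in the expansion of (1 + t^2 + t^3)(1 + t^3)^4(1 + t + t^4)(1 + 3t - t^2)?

23

(1 + t^2 + t^3) has coefficients 1,0,1,1 for degrees 0…3.
(1 + t^3)^4 has coefficients 1,0,0,4,0,0,6,0,0,4 for degrees 0…9.
Multiplying by (1 + t + t^4) gives running coefficients 1,1,0,4,5,0,6,10,0,4 for degrees 0…9.
Finally multiplying by (1 + 3t - t^2), the product of all factors after the first has coefficients 1,4,2,3,17,11,1,28,24,-6 for degrees 0…9.
[t^9] = 1·(-6) + 1·28 + 1·1 = 23.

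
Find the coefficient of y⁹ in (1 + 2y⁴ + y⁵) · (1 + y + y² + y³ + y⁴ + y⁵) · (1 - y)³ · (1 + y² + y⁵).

(1 + 2y⁴ + y⁵) has coefficients 1,0,0,0,2,1 for degrees 0…5.
(1 + y + y² + y³ + y⁴ + y⁵) has coefficients 1,1,1,1,1,1,0,0,0,0 for degrees 0…9.
Multiplying by (1 - y)³ gives running coefficients 1,-2,1,0,0,0,-1,2,-1,0 for degrees 0…9.
Finally multiplying by (1 + y² + y⁵), the product of all factors after the first has coefficients 1,-2,2,-2,1,1,-3,3,-2,2 for degrees 0…9.
[y⁹] = 1·2 + 2·1 + 1·1 = 5.

5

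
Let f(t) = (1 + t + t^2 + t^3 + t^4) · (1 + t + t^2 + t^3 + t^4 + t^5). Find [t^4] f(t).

5

(1 + t + t^2 + t^3 + t^4) has coefficients 1,1,1,1,1 for degrees 0…4.
(1 + t + t^2 + t^3 + t^4 + t^5) has coefficients 1,1,1,1,1 for degrees 0…4.
[t^4] = 1·1 + 1·1 + 1·1 + 1·1 + 1·1 = 5.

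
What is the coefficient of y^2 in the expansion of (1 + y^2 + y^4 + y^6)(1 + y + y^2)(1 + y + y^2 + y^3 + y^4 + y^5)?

(1 + y^2 + y^4 + y^6) has coefficients 1,0,1 for degrees 0…2.
(1 + y + y^2) has coefficients 1,1,1 for degrees 0…2.
Finally multiplying by (1 + y + y^2 + y^3 + y^4 + y^5), the product of all factors after the first has coefficients 1,2,3 for degrees 0…2.
[y^2] = 1·3 + 1·1 = 4.

4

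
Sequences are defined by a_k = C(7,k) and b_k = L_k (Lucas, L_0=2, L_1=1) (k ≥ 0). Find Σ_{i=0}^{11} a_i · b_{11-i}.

Write out a_i and b_{11-i} for i = 0,…,11 and sum the products.
Σ = 1·199 + 7·123 + 21·76 + 35·47 + 35·29 + 21·18 + 7·11 + 1·7 + 0·4 + 0·3 + 0·1 + 0·2 = 5778.

5778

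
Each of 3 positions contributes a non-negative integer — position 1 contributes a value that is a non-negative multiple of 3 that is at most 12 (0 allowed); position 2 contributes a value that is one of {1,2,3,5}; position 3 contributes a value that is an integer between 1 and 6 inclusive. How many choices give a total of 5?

The generating function for the choices is (1 + q³ + q⁶ + q⁹ + q¹²)·(q + q² + q³ + q⁵)·(q + q² + q³ + q⁴ + q⁵ + q⁶); the count is [q⁵].
(1 + q³ + q⁶ + q⁹ + q¹²) has coefficients 1,0,0,1,0,0 for degrees 0…5.
(q + q² + q³ + q⁵) has coefficients 0,1,1,1,0,1 for degrees 0…5.
Finally multiplying by (q + q² + q³ + q⁴ + q⁵ + q⁶), the product of all factors after the first has coefficients 0,0,1,2,3,3 for degrees 0…5.
[q⁵] = 1·3 + 1·1 = 4.

4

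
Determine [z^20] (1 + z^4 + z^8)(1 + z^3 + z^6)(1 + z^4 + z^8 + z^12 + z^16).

2

(1 + z^4 + z^8) has coefficients 1,0,0,0,1,0,0,0,1 for degrees 0…8.
(1 + z^3 + z^6) has coefficients 1,0,0,1,0,0,1,0,0,0,0,0,0,0,0,0,0,0,0,0,0 for degrees 0…20.
Finally multiplying by (1 + z^4 + z^8 + z^12 + z^16), the product of all factors after the first has coefficients 1,0,0,1,1,0,1,1,1,0,1,1,1,0,1,1,1,0,1,1,0 for degrees 0…20.
[z^20] = 1·0 + 1·1 + 1·1 = 2.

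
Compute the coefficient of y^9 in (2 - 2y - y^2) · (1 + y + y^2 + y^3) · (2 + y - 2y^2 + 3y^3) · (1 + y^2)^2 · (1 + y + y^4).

(2 - 2y - y^2) has coefficients 2,-2,-1 for degrees 0…2.
(1 + y + y^2 + y^3) has coefficients 1,1,1,1,0,0,0,0,0,0 for degrees 0…9.
Multiplying by (2 + y - 2y^2 + 3y^3) gives running coefficients 2,3,1,4,2,1,3,0,0,0 for degrees 0…9.
Multiplying by (1 + y^2)^2 gives running coefficients 2,3,5,10,6,12,8,6,8,1 for degrees 0…9.
Finally multiplying by (1 + y + y^4), the product of all factors after the first has coefficients 2,5,8,15,18,21,25,24,20,21 for degrees 0…9.
[y^9] = 2·21 − 2·20 − 1·24 = -22.

-22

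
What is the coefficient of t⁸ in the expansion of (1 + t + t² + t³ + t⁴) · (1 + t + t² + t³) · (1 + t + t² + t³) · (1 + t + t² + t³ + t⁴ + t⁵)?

(1 + t + t² + t³ + t⁴) has coefficients 1,1,1,1,1 for degrees 0…4.
(1 + t + t² + t³) has coefficients 1,1,1,1,0,0,0,0,0 for degrees 0…8.
Multiplying by (1 + t + t² + t³) gives running coefficients 1,2,3,4,3,2,1,0,0 for degrees 0…8.
Finally multiplying by (1 + t + t² + t³ + t⁴ + t⁵), the product of all factors after the first has coefficients 1,3,6,10,13,15,15,13,10 for degrees 0…8.
[t⁸] = 1·10 + 1·13 + 1·15 + 1·15 + 1·13 = 66.

66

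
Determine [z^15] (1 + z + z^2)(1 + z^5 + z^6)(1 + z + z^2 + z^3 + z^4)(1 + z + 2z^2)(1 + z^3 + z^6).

(1 + z + z^2) has coefficients 1,1,1 for degrees 0…2.
(1 + z^5 + z^6) has coefficients 1,0,0,0,0,1,1,0,0,0,0,0,0,0,0,0 for degrees 0…15.
Multiplying by (1 + z + z^2 + z^3 + z^4) gives running coefficients 1,1,1,1,1,1,2,2,2,2,1,0,0,0,0,0 for degrees 0…15.
Multiplying by (1 + z + 2z^2) gives running coefficients 1,2,4,4,4,4,5,6,8,8,7,5,2,0,0,0 for degrees 0…15.
Finally multiplying by (1 + z^3 + z^6), the product of all factors after the first has coefficients 1,2,4,5,6,8,10,12,16,17,17,17,15,13,13,10 for degrees 0…15.
[z^15] = 1·10 + 1·13 + 1·13 = 36.

36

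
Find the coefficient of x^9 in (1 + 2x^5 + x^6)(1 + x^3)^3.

4

(1 + 2x^5 + x^6) has coefficients 1,0,0,0,0,2,1 for degrees 0…6.
(1 + x^3)^3 has coefficients 1,0,0,3,0,0,3,0,0,1 for degrees 0…9.
[x^9] = 1·1 + 2·0 + 1·3 = 4.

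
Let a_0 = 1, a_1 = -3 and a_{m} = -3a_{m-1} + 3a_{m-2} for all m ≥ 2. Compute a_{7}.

-9315

The ordinary generating function has denominator 1 + 3q - 3q^2.
Iterating the recurrence: a_0,…,a_{7} = 1, -3, 12, -45, 171, -648, 2457, -9315.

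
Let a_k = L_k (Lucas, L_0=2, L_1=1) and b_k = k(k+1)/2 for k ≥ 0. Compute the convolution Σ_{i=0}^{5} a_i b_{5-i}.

The convolution is the x^5 coefficient of A(x)B(x).
Σ = 2·15 + 1·10 + 3·6 + 4·3 + 7·1 + 11·0 = 77.

77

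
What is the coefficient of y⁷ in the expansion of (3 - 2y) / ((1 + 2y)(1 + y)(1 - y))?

-680

Partial fractions give a closed form: a_n = (16/3)·(-2)^n + (-5/2)·(-1)^n + (1/6)·1^n.
At n = 7: a_7 = -680.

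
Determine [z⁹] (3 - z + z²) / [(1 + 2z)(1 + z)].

The denominator gives the recurrence a_n = −3a_(n−1) − 2a_(n−2) for n ≥ 3; the numerator fixes a_0 = 3, a_1 = -10, a_2 = 25.
Iterating: 3, -10, 25, -55, 115, -235, 475, -955, 1915, -3835, so a_9 = -3835.

-3835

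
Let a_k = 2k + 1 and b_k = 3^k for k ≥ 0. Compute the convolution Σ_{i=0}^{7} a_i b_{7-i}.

Write out a_i and b_{7-i} for i = 0,…,7 and sum the products.
Σ = 1·2187 + 3·729 + 5·243 + 7·81 + 9·27 + 11·9 + 13·3 + 15·1 = 6552.

6552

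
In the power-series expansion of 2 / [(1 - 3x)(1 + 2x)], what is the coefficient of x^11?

Partial fractions give a closed form: a_n = (6/5)·3^n + (4/5)·(-2)^n.
At n = 11: a_11 = 210938.

210938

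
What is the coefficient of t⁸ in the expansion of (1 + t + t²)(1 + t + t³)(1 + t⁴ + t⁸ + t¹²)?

2

(1 + t + t²) has coefficients 1,1,1 for degrees 0…2.
(1 + t + t³) has coefficients 1,1,0,1,0,0,0,0,0 for degrees 0…8.
Finally multiplying by (1 + t⁴ + t⁸ + t¹²), the product of all factors after the first has coefficients 1,1,0,1,1,1,0,1,1 for degrees 0…8.
[t⁸] = 1·1 + 1·1 + 1·0 = 2.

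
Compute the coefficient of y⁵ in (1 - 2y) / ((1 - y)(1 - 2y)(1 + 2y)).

-21

Partial fractions give a closed form: a_n = (1/3)·1^n + (2/3)·(-2)^n.
At n = 5: a_5 = -21.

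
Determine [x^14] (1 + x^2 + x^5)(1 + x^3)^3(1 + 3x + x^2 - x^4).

(1 + x^2 + x^5) has coefficients 1,0,1,0,0,1 for degrees 0…5.
(1 + x^3)^3 has coefficients 1,0,0,3,0,0,3,0,0,1,0,0,0,0,0 for degrees 0…14.
Finally multiplying by (1 + 3x + x^2 - x^4), the product of all factors after the first has coefficients 1,3,1,3,8,3,3,6,3,1,0,1,0,-1,0 for degrees 0…14.
[x^14] = 1·0 + 1·0 + 1·1 = 1.

1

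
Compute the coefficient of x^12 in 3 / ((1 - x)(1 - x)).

39

The denominator gives the recurrence a_n = 2a_(n−1) − a_(n−2) for n ≥ 2; the numerator fixes a_0 = 3, a_1 = 6.
Iterating: 3, 6, 9, 12, 15, 18, 21, 24, 27, 30, 33, 36, 39, so a_12 = 39.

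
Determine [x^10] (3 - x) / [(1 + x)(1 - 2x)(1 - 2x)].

19684

The denominator gives the recurrence a_n = 3a_(n−1) − 4a_(n−3) for n ≥ 3; the numerator fixes a_0 = 3, a_1 = 8, a_2 = 24.
Iterating: 3, 8, 24, 60, 148, 348, 804, 1820, 4068, 8988, 19684, so a_10 = 19684.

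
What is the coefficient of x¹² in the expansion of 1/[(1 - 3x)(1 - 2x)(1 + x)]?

1190281

The denominator gives the recurrence a_n = 4a_(n−1) − a_(n−2) − 6a_(n−3) for n ≥ 3; the numerator fixes a_0 = 1, a_1 = 4, a_2 = 15.
Iterating: 1, 4, 15, 50, 161, 504, 1555, 4750, 14421, 43604, 131495, 395850, 1190281, so a_12 = 1190281.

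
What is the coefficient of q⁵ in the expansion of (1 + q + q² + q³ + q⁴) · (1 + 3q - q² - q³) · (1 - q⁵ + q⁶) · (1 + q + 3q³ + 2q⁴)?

(1 + q + q² + q³ + q⁴) has coefficients 1,1,1,1,1 for degrees 0…4.
(1 + 3q - q² - q³) has coefficients 1,3,-1,-1,0,0 for degrees 0…5.
Multiplying by (1 - q⁵ + q⁶) gives running coefficients 1,3,-1,-1,0,-1 for degrees 0…5.
Finally multiplying by (1 + q + 3q³ + 2q⁴), the product of all factors after the first has coefficients 1,4,2,1,10,2 for degrees 0…5.
[q⁵] = 1·2 + 1·10 + 1·1 + 1·2 + 1·4 = 19.

19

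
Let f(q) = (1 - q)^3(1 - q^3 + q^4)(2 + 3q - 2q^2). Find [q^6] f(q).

-18

(1 - q)^3 has coefficients 1,-3,3,-1 for degrees 0…3.
(1 - q^3 + q^4) has coefficients 1,0,0,-1,1,0,0 for degrees 0…6.
Finally multiplying by (2 + 3q - 2q^2), the product of all factors after the first has coefficients 2,3,-2,-2,-1,5,-2 for degrees 0…6.
[q^6] = 1·(-2) − 3·5 + 3·(-1) − 1·(-2) = -18.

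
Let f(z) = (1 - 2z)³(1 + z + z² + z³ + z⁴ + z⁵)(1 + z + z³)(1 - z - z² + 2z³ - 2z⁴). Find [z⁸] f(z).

22

(1 - 2z)³ has coefficients 1,-6,12,-8 for degrees 0…3.
(1 + z + z² + z³ + z⁴ + z⁵) has coefficients 1,1,1,1,1,1,0,0,0 for degrees 0…8.
Multiplying by (1 + z + z³) gives running coefficients 1,2,2,3,3,3,2,1,1 for degrees 0…8.
Finally multiplying by (1 - z - z² + 2z³ - 2z⁴), the product of all factors after the first has coefficients 1,1,-1,1,0,-3,-2,-4,-2 for degrees 0…8.
[z⁸] = 1·(-2) − 6·(-4) + 12·(-2) − 8·(-3) = 22.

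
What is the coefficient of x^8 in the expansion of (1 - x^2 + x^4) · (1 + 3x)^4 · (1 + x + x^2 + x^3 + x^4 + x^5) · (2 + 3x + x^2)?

932

(1 - x^2 + x^4) has coefficients 1,0,-1,0,1 for degrees 0…4.
(1 + 3x)^4 has coefficients 1,12,54,108,81,0,0,0,0 for degrees 0…8.
Multiplying by (1 + x + x^2 + x^3 + x^4 + x^5) gives running coefficients 1,13,67,175,256,256,255,243,189 for degrees 0…8.
Finally multiplying by (2 + 3x + x^2), the product of all factors after the first has coefficients 2,29,174,564,1104,1455,1534,1507,1362 for degrees 0…8.
[x^8] = 1·1362 − 1·1534 + 1·1104 = 932.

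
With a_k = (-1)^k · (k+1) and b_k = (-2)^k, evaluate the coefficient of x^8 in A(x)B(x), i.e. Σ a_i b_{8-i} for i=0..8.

Write out a_i and b_{8-i} for i = 0,…,8 and sum the products.
Σ = 1·256 − 2·(-128) + 3·64 − 4·(-32) + 5·16 − 6·(-8) + 7·4 − 8·(-2) + 9·1 = 1013.

1013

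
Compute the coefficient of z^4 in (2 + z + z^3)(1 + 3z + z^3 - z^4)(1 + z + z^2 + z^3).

15

(2 + z + z^3) has coefficients 2,1,0,1 for degrees 0…3.
(1 + 3z + z^3 - z^4) has coefficients 1,3,0,1,-1 for degrees 0…4.
Finally multiplying by (1 + z + z^2 + z^3), the product of all factors after the first has coefficients 1,4,4,5,3 for degrees 0…4.
[z^4] = 2·3 + 1·5 + 1·4 = 15.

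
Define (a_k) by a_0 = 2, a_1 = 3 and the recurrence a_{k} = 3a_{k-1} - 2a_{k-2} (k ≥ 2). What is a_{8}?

The ordinary generating function has denominator 1 - 3y + 2y^2.
Iterating the recurrence: a_0,…,a_{8} = 2, 3, 5, 9, 17, 33, 65, 129, 257.

257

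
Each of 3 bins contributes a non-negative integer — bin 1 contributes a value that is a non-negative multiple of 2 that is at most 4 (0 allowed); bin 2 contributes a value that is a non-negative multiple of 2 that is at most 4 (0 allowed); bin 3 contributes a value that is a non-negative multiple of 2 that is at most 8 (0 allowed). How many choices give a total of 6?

The generating function for the choices is (1 + z^2 + z^4)·(1 + z^2 + z^4)·(1 + z^2 + z^4 + z^6 + z^8); the count is [z^6].
(1 + z^2 + z^4) has coefficients 1,0,1,0,1 for degrees 0…4.
(1 + z^2 + z^4) has coefficients 1,0,1,0,1,0,0 for degrees 0…6.
Finally multiplying by (1 + z^2 + z^4 + z^6 + z^8), the product of all factors after the first has coefficients 1,0,2,0,3,0,3 for degrees 0…6.
[z^6] = 1·3 + 1·3 + 1·2 = 8.

8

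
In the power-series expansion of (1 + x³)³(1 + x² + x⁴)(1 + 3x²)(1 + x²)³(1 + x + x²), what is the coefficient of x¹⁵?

170

(1 + x³)³ has coefficients 1,0,0,3,0,0,3,0,0,1 for degrees 0…9.
(1 + x² + x⁴) has coefficients 1,0,1,0,1,0,0,0,0,0,0,0,0,0,0,0 for degrees 0…15.
Multiplying by (1 + 3x²) gives running coefficients 1,0,4,0,4,0,3,0,0,0,0,0,0,0,0,0 for degrees 0…15.
Multiplying by (1 + x²)³ gives running coefficients 1,0,7,0,19,0,28,0,25,0,13,0,3,0,0,0 for degrees 0…15.
Finally multiplying by (1 + x + x²), the product of all factors after the first has coefficients 1,1,8,7,26,19,47,28,53,25,38,13,16,3,3,0 for degrees 0…15.
[x¹⁵] = 1·0 + 3·16 + 3·25 + 1·47 = 170.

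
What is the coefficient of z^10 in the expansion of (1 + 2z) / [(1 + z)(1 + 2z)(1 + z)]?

The denominator gives the recurrence a_n = −4a_(n−1) − 5a_(n−2) − 2a_(n−3) for n ≥ 3; the numerator fixes a_0 = 1, a_1 = -2, a_2 = 3.
Iterating: 1, -2, 3, -4, 5, -6, 7, -8, 9, -10, 11, so a_10 = 11.

11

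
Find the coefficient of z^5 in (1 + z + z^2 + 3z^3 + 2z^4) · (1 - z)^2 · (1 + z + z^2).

(1 + z + z^2 + 3z^3 + 2z^4) has coefficients 1,1,1,3,2 for degrees 0…4.
(1 - z)^2 has coefficients 1,-2,1,0,0,0 for degrees 0…5.
Finally multiplying by (1 + z + z^2), the product of all factors after the first has coefficients 1,-1,0,-1,1,0 for degrees 0…5.
[z^5] = 1·0 + 1·1 + 1·(-1) + 3·0 + 2·(-1) = -2.

-2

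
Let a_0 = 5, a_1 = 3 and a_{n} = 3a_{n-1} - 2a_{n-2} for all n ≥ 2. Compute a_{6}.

-121

The ordinary generating function has denominator 1 - 3y + 2y^2.
Iterating the recurrence: a_0,…,a_{6} = 5, 3, -1, -9, -25, -57, -121.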